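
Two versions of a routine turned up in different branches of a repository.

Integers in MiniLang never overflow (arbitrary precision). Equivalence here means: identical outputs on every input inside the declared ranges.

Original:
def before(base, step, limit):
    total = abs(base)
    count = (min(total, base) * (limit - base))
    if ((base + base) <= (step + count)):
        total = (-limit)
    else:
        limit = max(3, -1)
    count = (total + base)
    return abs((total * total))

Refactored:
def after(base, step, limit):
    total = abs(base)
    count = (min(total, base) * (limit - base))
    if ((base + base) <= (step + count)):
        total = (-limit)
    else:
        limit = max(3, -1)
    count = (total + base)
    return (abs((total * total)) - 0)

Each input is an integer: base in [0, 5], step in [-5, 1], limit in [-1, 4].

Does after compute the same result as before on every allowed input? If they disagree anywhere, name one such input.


This is a faithful refactor — arithmetic usage differs; also constant usage differs, but the computed results match everywhere.
Spot check at base=0, step=1, limit=0 — before: total becomes 0; next count becomes 0; next ((base + base) <= (step + count)) evaluates to true; next total becomes 0; next count becomes 0; next final value 0. after: total becomes 0; next count becomes 0; next ((base + base) <= (step + count)) evaluates to true; next total becomes 0; next count becomes 0; next final value 0. Both give 0.
Checked all 252 inputs in the declared domain: the outputs agree on every one.
verdict: equivalent


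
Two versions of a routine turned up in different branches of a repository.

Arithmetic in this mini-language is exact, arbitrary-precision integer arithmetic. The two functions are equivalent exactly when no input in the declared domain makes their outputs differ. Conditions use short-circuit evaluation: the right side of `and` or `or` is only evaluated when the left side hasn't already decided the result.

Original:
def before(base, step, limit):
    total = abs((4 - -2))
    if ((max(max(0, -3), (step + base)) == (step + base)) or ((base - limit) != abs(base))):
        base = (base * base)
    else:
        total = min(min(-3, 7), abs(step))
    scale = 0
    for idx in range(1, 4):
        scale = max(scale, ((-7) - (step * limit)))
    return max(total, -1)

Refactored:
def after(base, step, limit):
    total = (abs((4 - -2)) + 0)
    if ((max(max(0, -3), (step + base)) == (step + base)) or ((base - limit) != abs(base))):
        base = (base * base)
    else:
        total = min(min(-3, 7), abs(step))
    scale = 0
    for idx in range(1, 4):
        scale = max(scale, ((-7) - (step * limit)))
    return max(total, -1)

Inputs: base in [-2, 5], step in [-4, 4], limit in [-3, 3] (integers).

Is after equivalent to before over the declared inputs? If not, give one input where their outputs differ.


This is a faithful refactor — constant usage differs; and arithmetic usage differs, but the computed results match everywhere.
Tracing base=0, step=-1, limit=2: before: total becomes 6; next ((max(max(0, -3), (step + base)) == (step + base)) or ((base - limit) != abs(base))) evaluates to true; next base becomes 0; next scale becomes 0; next at idx=1:; next scale becomes 0; next at idx=2:; next scale becomes 0; next at idx=3:; next scale becomes 0; next final value 6 | after: total becomes 6; next ((max(max(0, -3), (step + base)) == (step + base)) or ((base - limit) != abs(base))) evaluates to true; next base becomes 0; next scale becomes 0; next at idx=1:; next scale becomes 0; next at idx=2:; next scale becomes 0; next at idx=3:; next scale becomes 0; next final value 6 — matching result 6.
Checked all 504 inputs in the declared domain: the outputs agree on every one.
verdict: equivalent


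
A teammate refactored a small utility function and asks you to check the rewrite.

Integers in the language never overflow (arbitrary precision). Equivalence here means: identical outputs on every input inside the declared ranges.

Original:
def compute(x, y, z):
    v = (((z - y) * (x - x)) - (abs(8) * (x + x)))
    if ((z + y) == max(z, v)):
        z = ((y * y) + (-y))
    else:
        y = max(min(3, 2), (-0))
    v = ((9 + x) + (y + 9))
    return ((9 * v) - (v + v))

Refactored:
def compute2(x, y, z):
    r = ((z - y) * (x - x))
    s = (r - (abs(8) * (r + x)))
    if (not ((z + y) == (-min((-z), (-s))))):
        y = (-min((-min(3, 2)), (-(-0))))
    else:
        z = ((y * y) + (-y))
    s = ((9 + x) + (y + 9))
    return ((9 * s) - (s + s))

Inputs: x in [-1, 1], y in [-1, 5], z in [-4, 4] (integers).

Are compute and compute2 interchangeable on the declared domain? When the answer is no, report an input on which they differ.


These are not equivalent — on x=-1, y=4, z=4 the outputs split (133 vs 147).
compute: v=16, then ((z + y) == max(z, v)) is false, then y=2, then v=19, then returns 133
compute2: r=0, then s=8, then (not ((z + y) == (-min((-z), (-s))))) is false, then z=12, then s=21, then returns 147
verdict: not equivalent; witness: x=-1, y=4, z=4


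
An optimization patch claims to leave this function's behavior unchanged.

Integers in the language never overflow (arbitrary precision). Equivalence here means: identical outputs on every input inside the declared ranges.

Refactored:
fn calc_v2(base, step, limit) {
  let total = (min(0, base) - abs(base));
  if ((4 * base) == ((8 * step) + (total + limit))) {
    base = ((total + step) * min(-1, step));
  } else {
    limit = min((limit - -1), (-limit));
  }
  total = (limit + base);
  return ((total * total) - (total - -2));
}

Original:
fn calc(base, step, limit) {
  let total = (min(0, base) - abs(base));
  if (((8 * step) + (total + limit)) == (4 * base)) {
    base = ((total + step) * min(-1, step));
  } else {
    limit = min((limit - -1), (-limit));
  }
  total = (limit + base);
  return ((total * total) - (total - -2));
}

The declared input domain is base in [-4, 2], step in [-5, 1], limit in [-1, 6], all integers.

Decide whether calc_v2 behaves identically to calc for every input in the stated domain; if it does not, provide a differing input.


Changes here: same computation, different form; the full 392-point sweep finds no disagreement.
verdict: equivalent


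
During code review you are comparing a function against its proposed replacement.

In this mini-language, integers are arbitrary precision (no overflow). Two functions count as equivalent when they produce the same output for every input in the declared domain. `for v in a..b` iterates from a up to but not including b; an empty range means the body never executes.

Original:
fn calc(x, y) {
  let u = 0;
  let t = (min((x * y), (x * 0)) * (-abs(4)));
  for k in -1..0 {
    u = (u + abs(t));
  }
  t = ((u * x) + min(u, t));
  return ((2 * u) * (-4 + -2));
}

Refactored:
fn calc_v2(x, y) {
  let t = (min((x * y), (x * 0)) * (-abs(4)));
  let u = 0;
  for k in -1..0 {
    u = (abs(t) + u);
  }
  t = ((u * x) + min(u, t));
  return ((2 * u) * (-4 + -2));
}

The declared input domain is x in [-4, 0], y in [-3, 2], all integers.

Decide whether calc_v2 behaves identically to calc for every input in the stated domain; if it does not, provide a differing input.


Differences: same computation, different form — yet all 30 inputs agree.
verdict: equivalent


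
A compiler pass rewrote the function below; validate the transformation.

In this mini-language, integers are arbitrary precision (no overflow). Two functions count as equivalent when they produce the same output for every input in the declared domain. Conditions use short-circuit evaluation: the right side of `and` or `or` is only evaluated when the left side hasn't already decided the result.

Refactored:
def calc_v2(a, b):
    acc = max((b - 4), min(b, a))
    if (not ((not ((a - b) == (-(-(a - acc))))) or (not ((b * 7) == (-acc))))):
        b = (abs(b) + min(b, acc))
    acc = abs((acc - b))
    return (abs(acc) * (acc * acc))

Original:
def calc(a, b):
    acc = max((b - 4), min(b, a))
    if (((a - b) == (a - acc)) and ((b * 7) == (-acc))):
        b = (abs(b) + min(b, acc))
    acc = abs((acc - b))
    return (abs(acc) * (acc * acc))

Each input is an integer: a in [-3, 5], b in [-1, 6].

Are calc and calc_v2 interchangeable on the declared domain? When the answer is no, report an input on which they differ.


Comparing the listings, the differences include: boolean connective usage differs.
Tracing a=3, b=1: calc: acc becomes 1; next (((a - b) == (a - acc)) and ((b * 7) == (-acc))) evaluates to false; next acc becomes 0; next final value 0 | calc_v2: acc becomes 1; next (not ((not ((a - b) == (-(-(a - acc))))) or (not ((b * 7) == (-acc))))) evaluates to false; next acc becomes 0; next final value 0 — matching result 0.
An exhaustive pass over the 72 declared inputs shows identical outputs.
verdict: equivalent


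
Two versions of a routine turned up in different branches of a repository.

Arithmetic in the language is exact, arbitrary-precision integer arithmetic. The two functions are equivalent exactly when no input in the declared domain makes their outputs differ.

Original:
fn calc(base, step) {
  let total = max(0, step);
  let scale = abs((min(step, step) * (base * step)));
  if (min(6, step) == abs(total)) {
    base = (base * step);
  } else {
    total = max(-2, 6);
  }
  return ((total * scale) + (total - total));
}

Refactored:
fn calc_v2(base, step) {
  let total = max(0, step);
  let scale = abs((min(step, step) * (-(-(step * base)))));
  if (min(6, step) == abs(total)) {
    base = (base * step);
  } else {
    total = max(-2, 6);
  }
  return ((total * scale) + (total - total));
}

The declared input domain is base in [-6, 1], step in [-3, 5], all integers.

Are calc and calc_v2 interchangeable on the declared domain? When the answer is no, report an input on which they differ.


The two are interchangeable: same computation, different form, and every declared input agrees.
One worked example (base=-2, step=-3) — calc: total=0, then scale=18, then (min(6, step) == abs(total)) is false, then total=6, then returns 108; calc_v2: total=0, then scale=18, then (min(6, step) == abs(total)) is false, then total=6, then returns 108; agreement on 108.
Sweeping the whole domain (72 inputs) finds no disagreement.
verdict: equivalent


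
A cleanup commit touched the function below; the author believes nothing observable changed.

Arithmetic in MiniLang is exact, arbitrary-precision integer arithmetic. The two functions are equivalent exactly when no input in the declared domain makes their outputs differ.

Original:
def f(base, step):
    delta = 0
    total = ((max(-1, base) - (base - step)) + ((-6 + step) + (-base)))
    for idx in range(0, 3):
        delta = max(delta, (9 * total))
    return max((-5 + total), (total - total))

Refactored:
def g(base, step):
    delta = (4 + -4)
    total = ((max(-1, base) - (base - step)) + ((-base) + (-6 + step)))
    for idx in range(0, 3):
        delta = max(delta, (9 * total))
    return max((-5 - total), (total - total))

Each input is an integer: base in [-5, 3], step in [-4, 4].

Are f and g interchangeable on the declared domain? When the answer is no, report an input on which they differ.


At base=-5, step=2: f gives 2, g gives 0.
verdict: not equivalent; witness: base=-5, step=2


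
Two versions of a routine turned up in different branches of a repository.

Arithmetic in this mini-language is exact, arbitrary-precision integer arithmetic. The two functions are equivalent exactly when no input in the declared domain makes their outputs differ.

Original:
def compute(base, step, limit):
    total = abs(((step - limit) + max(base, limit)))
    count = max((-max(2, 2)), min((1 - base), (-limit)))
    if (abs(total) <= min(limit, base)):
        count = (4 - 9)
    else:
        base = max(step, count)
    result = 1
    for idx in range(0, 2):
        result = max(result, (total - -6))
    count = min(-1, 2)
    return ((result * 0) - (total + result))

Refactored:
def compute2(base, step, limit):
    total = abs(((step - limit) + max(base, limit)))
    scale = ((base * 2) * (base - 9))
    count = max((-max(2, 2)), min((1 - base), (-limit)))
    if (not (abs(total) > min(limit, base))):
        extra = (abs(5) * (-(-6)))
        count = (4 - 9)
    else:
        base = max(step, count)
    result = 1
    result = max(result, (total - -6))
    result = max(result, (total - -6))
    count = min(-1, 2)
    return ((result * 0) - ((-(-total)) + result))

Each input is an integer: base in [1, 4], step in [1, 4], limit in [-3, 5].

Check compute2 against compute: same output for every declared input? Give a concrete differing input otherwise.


Changes here: min/max/abs usage differs, loop structure differs, comparison usage differs, local variable names differ, arithmetic usage differs, constant usage differs, boolean connective usage differs, statement counts differ; the full 144-point sweep finds no disagreement.
verdict: equivalent


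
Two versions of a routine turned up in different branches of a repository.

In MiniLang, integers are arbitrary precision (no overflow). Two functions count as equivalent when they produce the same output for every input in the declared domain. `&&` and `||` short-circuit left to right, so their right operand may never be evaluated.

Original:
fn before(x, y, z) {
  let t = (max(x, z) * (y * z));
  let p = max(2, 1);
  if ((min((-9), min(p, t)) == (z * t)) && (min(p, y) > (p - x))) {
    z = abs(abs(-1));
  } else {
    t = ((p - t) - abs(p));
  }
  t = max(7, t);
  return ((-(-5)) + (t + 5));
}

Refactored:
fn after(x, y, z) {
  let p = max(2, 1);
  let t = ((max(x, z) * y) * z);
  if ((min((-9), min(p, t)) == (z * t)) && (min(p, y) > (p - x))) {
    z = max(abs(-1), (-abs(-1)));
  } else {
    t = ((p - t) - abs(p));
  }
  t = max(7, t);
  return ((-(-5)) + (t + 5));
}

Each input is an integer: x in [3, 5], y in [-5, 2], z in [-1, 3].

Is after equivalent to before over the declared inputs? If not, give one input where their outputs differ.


This is a faithful refactor — min/max/abs usage differs, and constant usage differs, but the computed results match everywhere.
As a probe, take x=4, y=-5, z=0: before runs t = 0; p = 2; ((min((-9), min(p, t)) == (z * t)) && (min(p, y) > (p - x))) -> false; t = 0; t = 7; return 17; after runs p = 2; t = 0; ((min((-9), min(p, t)) == (z * t)) && (min(p, y) > (p - x))) -> false; t = 0; t = 7; return 17; both end at 17.
Checked all 120 inputs in the declared domain: the outputs agree on every one.
verdict: equivalent


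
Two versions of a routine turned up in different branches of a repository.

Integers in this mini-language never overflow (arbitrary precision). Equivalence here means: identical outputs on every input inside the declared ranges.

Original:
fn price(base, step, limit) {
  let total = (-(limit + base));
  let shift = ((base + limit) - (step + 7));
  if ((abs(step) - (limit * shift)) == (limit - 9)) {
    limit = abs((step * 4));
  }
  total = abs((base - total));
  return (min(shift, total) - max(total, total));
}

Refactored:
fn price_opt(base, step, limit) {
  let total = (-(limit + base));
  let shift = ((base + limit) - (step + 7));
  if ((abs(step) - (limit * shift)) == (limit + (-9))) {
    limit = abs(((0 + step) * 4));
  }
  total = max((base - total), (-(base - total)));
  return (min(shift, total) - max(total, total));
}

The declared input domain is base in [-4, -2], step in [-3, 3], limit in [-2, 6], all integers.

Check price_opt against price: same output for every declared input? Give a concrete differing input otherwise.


Changes here: arithmetic usage differs; also constant usage differs; also min/max/abs usage differs; the full 189-point sweep finds no disagreement.
verdict: equivalent


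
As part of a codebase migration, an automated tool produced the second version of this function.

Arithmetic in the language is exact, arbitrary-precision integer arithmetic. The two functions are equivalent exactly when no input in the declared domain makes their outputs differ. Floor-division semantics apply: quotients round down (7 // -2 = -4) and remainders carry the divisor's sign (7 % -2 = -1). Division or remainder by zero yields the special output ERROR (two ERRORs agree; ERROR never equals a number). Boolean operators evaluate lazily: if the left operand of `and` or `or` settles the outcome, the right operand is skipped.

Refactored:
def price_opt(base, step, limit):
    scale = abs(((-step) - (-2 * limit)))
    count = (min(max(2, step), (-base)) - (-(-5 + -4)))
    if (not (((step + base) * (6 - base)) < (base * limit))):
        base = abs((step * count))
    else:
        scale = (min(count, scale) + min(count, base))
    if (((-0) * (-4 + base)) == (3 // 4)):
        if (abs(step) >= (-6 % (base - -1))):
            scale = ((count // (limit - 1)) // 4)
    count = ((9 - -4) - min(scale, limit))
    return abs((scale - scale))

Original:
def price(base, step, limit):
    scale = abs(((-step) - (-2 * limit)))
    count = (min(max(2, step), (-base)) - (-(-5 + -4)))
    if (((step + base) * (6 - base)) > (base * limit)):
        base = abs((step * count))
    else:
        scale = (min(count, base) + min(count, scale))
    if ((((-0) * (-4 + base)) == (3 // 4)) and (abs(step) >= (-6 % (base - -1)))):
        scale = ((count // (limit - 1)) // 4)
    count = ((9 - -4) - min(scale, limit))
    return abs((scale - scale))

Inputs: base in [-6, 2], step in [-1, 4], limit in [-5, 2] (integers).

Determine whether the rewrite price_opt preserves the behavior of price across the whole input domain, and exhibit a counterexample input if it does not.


Run the pair on base=-1, step=1, limit=0.
price: scale becomes 1; next count becomes -8; next (((step + base) * (6 - base)) > (base * limit)) evaluates to false; next scale becomes -16; next hits division by zero so the output is ERROR
price_opt: scale becomes 1; next count becomes -8; next (not (((step + base) * (6 - base)) < (base * limit))) evaluates to true; next base becomes 8; next (((-0) * (-4 + base)) == (3 // 4)) evaluates to true; next (abs(step) >= (-6 % (base - -1))) evaluates to false; next count becomes 13; next final value 0
ERROR != 0, so the rewrite changes behavior.
verdict: not equivalent; witness: base=-1, step=1, limit=0


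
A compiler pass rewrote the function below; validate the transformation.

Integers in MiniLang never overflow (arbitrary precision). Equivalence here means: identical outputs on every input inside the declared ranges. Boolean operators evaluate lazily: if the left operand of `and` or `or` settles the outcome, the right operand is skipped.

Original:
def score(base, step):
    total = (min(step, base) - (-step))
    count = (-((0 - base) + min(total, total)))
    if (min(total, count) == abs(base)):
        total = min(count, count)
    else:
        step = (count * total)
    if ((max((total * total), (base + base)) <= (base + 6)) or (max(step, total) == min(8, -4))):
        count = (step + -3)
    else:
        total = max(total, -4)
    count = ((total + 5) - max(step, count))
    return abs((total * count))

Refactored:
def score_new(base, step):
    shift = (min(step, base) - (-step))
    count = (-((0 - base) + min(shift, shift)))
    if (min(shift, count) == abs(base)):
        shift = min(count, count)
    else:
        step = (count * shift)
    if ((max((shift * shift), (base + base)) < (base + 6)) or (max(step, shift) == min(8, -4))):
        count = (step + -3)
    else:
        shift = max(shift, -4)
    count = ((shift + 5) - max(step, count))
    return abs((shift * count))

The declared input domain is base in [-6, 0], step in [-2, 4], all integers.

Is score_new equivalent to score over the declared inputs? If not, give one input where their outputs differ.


On input base=-2, step=4, score returns 30 while score_new returns 22.
verdict: not equivalent; witness: base=-2, step=4


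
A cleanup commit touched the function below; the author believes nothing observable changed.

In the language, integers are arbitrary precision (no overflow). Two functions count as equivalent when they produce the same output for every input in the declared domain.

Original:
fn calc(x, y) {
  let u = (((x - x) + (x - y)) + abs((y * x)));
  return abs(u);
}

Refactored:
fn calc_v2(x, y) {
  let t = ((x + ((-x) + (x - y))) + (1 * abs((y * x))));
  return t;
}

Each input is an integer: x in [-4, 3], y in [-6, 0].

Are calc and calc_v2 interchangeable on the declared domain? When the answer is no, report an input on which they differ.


Take x=-4, y=0.
calc: u := -4 | result 4
calc_v2: t := -4 | result -4
4 against -4: the behavior changed.
verdict: not equivalent; witness: x=-4, y=0


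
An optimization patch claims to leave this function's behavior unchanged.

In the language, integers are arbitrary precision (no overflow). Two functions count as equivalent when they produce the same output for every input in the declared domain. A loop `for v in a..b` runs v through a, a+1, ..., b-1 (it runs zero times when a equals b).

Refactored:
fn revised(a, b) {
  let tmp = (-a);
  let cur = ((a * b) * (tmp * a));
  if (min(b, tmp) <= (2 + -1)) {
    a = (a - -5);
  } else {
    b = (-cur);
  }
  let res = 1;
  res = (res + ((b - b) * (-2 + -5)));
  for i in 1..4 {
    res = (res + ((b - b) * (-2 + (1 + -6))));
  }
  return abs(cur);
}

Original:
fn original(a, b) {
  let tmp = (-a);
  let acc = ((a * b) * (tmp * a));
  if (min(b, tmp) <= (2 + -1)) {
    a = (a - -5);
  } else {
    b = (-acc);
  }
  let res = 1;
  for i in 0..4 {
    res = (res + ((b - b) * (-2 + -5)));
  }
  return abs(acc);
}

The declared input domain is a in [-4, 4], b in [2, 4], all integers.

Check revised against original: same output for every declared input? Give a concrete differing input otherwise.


Behavior is preserved: although arithmetic usage differs, and local variable names differ, and constant usage differs, and loop structure differs, and statement counts differ, the outputs never diverge.
One worked example (a=-4, b=3) — original: tmp := 4 | acc := 192 | (min(b, tmp) <= (2 + -1)): false | b := -192 | res := 1 | iter i=0: | res := 1 | iter i=1: | res := 1 | iter i=2: | res := 1 | iter i=3: | res := 1 | result 192; revised: tmp := 4 | cur := 192 | (min(b, tmp) <= (2 + -1)): false | b := -192 | res := 1 | res := 1 | iter i=1: | res := 1 | iter i=2: | res := 1 | iter i=3: | res := 1 | result 192; agreement on 192.
Checked all 27 inputs in the declared domain: the outputs agree on every one.
verdict: equivalent


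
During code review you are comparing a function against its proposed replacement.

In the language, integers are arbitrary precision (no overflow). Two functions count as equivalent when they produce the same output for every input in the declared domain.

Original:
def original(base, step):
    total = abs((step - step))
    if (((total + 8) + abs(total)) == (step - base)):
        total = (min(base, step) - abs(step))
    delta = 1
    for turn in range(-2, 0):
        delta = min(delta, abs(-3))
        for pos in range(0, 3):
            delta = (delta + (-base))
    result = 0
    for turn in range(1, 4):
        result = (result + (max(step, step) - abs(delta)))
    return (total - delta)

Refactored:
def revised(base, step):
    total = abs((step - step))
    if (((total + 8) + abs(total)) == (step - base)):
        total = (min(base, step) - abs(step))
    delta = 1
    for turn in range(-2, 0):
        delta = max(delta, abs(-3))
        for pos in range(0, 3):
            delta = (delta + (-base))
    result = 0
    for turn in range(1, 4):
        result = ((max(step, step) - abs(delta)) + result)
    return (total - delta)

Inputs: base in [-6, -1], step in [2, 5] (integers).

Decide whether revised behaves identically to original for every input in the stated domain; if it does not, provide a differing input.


Evaluate both at base=-6, step=2.
original: total := 0 | (((total + 8) + abs(total)) == (step - base)): true | total := -8 | delta := 1 | iter turn=-2: | delta := 1 | iter pos=0: | delta := 7 | iter pos=1: | delta := 13 | iter pos=2: | delta := 19 | iter turn=-1: | delta := 3 | iter pos=0: | delta := 9 | iter pos=1: | delta := 15 | iter pos=2: | delta := 21 | result := 0 | iter turn=1: | result := -19 | iter turn=2: | result := -38 | iter turn=3: | result := -57 | result -29
revised: total := 0 | (((total + 8) + abs(total)) == (step - base)): true | total := -8 | delta := 1 | iter turn=-2: | delta := 3 | iter pos=0: | delta := 9 | iter pos=1: | delta := 15 | iter pos=2: | delta := 21 | iter turn=-1: | delta := 21 | iter pos=0: | delta := 27 | iter pos=1: | delta := 33 | iter pos=2: | delta := 39 | result := 0 | iter turn=1: | result := -37 | iter turn=2: | result := -74 | iter turn=3: | result := -111 | result -47
-29 against -47: the behavior changed.
verdict: not equivalent; witness: base=-6, step=2


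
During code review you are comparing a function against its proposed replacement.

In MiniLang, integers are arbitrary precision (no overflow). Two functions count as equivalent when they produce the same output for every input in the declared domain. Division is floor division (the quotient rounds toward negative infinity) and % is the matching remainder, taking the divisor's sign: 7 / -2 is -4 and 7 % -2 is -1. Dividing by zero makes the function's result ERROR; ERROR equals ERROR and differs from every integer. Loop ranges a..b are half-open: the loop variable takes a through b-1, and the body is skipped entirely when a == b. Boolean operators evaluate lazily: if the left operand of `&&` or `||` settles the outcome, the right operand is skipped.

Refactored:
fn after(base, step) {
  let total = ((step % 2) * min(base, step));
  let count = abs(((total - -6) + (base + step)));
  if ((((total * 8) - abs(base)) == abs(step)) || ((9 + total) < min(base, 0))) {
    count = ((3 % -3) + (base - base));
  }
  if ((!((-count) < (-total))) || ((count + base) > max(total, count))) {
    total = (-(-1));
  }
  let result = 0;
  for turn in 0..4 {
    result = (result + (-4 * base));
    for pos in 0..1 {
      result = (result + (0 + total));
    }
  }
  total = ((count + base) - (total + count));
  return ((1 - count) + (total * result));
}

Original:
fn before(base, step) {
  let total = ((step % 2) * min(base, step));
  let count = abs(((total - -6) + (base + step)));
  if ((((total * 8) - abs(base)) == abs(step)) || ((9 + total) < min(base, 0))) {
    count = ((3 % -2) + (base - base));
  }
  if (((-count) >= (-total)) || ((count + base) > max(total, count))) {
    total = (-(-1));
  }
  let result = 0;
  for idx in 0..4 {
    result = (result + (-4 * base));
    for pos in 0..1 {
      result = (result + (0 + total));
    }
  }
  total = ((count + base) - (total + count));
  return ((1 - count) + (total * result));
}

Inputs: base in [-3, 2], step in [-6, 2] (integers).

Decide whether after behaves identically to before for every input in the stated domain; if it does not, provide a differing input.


These are not equivalent — on base=0, step=0 the outputs split (-2 vs -3).
before: total := 0 | count := 6 | ((((total * 8) - abs(base)) == abs(step)) || ((9 + total) < min(base, 0))): true | count := -1 | (((-count) >= (-total)) || ((count + base) > max(total, count))): true | total := 1 | result := 0 | iter idx=0: | result := 0 | iter pos=0: | result := 1 | iter idx=1: | result := 1 | iter pos=0: | result := 2 | iter idx=2: | result := 2 | iter pos=0: | result := 3 | iter idx=3: | result := 3 | iter pos=0: | result := 4 | total := -1 | result -2
after: total := 0 | count := 6 | ((((total * 8) - abs(base)) == abs(step)) || ((9 + total) < min(base, 0))): true | count := 0 | ((!((-count) < (-total))) || ((count + base) > max(total, count))): true | total := 1 | result := 0 | iter turn=0: | result := 0 | iter pos=0: | result := 1 | iter turn=1: | result := 1 | iter pos=0: | result := 2 | iter turn=2: | result := 2 | iter pos=0: | result := 3 | iter turn=3: | result := 3 | iter pos=0: | result := 4 | total := -1 | result -3
verdict: not equivalent; witness: base=0, step=0


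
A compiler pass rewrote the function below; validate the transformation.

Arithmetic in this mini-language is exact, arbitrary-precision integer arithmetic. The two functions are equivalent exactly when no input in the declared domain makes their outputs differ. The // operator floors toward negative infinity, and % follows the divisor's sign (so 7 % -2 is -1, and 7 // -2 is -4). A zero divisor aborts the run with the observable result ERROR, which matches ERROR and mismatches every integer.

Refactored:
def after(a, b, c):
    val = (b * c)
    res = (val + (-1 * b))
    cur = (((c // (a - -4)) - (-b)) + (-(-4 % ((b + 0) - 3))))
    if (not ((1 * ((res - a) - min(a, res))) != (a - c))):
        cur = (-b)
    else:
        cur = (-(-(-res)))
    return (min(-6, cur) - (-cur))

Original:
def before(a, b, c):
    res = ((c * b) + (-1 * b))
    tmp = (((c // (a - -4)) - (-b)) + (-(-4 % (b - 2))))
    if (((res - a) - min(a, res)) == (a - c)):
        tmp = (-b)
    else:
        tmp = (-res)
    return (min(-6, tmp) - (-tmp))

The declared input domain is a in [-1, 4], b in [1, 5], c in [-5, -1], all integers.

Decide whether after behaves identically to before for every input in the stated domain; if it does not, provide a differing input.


These are not equivalent — on a=-1, b=2, c=-5 the outputs split (ERROR vs 6).
before: res=-12, then a zero divisor aborts: ERROR
after: val=-10, then res=-12, then cur=0, then (not ((1 * ((res - a) - min(a, res))) != (a - c))) is false, then cur=12, then returns 6
verdict: not equivalent; witness: a=-1, b=2, c=-5


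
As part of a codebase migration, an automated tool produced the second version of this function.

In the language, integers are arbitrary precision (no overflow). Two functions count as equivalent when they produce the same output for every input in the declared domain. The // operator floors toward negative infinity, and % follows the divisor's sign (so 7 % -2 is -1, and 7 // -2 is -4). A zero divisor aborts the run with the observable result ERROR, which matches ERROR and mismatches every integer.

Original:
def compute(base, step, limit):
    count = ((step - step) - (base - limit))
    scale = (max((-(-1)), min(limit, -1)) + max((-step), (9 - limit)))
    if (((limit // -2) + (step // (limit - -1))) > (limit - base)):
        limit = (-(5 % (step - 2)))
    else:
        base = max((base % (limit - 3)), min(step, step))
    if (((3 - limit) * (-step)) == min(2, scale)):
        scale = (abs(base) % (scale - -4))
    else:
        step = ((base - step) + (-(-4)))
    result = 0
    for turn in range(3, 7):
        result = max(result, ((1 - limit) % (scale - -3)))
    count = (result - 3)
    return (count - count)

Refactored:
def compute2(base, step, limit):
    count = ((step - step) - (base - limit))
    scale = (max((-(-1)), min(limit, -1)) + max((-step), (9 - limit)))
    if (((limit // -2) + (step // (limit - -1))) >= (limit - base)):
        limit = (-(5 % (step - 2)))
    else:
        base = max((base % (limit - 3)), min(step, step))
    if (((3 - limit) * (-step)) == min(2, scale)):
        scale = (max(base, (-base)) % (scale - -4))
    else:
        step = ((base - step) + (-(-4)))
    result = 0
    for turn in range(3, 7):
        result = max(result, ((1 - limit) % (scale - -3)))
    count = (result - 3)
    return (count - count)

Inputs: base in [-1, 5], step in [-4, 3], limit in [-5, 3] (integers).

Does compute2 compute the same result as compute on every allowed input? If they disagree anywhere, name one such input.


Run the pair on base=-1, step=2, limit=-2.
compute: count becomes -1; next scale becomes 12; next (((limit // -2) + (step // (limit - -1))) > (limit - base)) evaluates to false; next base becomes 2; next (((3 - limit) * (-step)) == min(2, scale)) evaluates to false; next step becomes 4; next result becomes 0; next at turn=3:; next result becomes 3; next at turn=4:; next result becomes 3; next at turn=5:; next result becomes 3; next at turn=6:; next result becomes 3; next count becomes 0; next final value 0
compute2: count becomes -1; next scale becomes 12; next (((limit // -2) + (step // (limit - -1))) >= (limit - base)) evaluates to true; next hits division by zero so the output is ERROR
0 against ERROR: the behavior changed.
verdict: not equivalent; witness: base=-1, step=2, limit=-2


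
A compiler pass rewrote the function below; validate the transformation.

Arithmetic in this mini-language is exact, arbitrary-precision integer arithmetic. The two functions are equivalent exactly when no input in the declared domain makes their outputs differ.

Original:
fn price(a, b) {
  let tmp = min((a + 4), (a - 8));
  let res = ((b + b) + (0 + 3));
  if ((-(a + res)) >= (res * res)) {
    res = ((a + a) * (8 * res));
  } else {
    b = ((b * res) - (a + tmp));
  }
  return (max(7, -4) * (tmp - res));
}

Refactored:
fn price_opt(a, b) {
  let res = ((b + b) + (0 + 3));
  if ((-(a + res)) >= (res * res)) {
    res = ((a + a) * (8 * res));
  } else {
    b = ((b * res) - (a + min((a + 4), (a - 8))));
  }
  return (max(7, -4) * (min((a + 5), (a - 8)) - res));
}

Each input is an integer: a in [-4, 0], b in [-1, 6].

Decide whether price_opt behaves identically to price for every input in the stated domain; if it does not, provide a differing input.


The suspicious edit (`4` became `5`) never changes the result for any input inside the declared domain.
One worked example (a=-3, b=4) — price: tmp=-11, then res=11, then ((-(a + res)) >= (res * res)) is false, then b=58, then returns -154; price_opt: res=11, then ((-(a + res)) >= (res * res)) is false, then b=58, then returns -154; agreement on -154.
An exhaustive pass over the 40 declared inputs shows identical outputs.
verdict: equivalent


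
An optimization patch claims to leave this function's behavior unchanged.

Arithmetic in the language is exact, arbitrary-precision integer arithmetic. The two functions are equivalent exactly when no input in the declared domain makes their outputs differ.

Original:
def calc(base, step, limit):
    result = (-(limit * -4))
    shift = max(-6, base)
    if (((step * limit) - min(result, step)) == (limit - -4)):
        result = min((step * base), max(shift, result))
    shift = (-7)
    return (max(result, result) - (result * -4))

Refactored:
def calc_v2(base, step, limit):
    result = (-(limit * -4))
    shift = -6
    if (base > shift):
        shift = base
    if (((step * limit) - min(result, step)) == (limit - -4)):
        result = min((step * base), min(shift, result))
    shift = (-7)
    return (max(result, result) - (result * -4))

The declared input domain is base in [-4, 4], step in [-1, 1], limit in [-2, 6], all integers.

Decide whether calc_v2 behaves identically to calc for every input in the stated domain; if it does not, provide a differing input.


On input base=-3, step=1, limit=-1, calc returns -15 while calc_v2 returns -20.
verdict: not equivalent; witness: base=-3, step=1, limit=-1


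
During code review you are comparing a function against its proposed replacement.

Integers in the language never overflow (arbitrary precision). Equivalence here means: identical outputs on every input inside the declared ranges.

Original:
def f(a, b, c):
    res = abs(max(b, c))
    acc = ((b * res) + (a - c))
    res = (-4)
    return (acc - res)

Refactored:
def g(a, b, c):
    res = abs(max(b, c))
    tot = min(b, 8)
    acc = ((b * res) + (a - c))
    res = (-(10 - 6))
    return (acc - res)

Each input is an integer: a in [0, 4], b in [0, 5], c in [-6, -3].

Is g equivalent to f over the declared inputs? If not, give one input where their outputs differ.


Equivalent. Among the additions is an assignment to `tot` whose value nothing reads, and its value is discarded.
Checked all 120 inputs in the declared domain: the outputs agree on every one.
Spot check at a=3, b=1, c=-4 — f: res := 1 | acc := 8 | res := -4 | result 12. g: res := 1 | tot := 1 | acc := 8 | res := -4 | result 12. Both give 12.
verdict: equivalent


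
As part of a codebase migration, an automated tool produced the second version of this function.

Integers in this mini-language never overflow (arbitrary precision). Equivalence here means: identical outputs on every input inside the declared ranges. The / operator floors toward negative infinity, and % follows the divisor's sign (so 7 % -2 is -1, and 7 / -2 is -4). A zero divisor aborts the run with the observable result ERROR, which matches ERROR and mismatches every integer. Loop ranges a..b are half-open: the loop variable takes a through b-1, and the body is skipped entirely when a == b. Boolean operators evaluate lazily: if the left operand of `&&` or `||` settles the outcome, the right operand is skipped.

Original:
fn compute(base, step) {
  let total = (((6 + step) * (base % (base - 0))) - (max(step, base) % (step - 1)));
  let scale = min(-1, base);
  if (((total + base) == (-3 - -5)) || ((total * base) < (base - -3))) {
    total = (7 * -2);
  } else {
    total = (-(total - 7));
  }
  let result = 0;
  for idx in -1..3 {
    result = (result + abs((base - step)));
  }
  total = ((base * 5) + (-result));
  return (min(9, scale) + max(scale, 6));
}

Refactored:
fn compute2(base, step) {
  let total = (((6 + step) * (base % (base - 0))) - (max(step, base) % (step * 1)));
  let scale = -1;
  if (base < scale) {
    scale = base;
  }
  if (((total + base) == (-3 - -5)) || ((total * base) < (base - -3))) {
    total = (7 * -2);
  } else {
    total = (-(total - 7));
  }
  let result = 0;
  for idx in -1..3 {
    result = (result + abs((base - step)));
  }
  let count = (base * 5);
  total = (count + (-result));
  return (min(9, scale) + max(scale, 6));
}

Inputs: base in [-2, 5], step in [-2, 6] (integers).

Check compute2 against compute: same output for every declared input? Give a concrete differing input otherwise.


These are not equivalent — on base=-2, step=0 the outputs split (4 vs ERROR).
compute: total := 0 | scale := -2 | (((total + base) == (-3 - -5)) || ((total * base) < (base - -3))): true | total := -14 | result := 0 | iter idx=-1: | result := 2 | iter idx=0: | result := 4 | iter idx=1: | result := 6 | iter idx=2: | result := 8 | total := -18 | result 4
compute2: divide-by-zero, output ERROR
verdict: not equivalent; witness: base=-2, step=0


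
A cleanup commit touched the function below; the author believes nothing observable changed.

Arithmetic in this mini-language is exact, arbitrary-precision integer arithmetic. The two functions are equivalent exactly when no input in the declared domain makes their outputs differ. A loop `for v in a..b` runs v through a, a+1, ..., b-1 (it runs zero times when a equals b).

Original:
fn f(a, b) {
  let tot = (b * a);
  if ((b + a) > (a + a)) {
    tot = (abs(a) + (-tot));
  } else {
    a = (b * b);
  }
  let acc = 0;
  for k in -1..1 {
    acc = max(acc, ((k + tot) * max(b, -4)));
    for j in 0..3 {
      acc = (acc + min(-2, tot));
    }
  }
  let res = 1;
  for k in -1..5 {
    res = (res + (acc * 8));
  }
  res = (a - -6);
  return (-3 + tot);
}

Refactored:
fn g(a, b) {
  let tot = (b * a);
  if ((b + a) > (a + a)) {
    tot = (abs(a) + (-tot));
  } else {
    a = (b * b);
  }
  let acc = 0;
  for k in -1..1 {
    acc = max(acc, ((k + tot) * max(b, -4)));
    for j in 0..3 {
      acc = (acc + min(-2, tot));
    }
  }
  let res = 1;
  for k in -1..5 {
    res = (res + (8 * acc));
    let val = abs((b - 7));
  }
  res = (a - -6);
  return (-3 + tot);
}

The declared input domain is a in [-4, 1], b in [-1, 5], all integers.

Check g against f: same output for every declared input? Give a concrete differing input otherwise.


Side by side, the visible changes include: local variable names differ, and min/max/abs usage differs, and arithmetic usage differs, and constant usage differs, and statement counts differ.
Spot check at a=1, b=2 — f: tot becomes 2; next ((b + a) > (a + a)) evaluates to true; next tot becomes -1; next acc becomes 0; next at k=-1:; next acc becomes 0; next at j=0:; next acc becomes -2; next at j=1:; next acc becomes -4; next at j=2:; next acc becomes -6; next at k=0:; next acc becomes -2; next at j=0:; next acc becomes -4; next at j=1:; next acc becomes -6; next at j=2:; next acc becomes -8; next res becomes 1; next at k=-1:; next res becomes -63; next at k=0:; next res becomes -127; next at k=1:; next res becomes -191; next at k=2:; next res becomes -255; next at k=3:; next res becomes -319; next at k=4:; next res becomes -383; next res becomes 7; next final value -4. g: tot becomes 2; next ((b + a) > (a + a)) evaluates to true; next tot becomes -1; next acc becomes 0; next at k=-1:; next acc becomes 0; next at j=0:; next acc becomes -2; next at j=1:; next acc becomes -4; next at j=2:; next acc becomes -6; next at k=0:; next acc becomes -2; next at j=0:; next acc becomes -4; next at j=1:; next acc becomes -6; next at j=2:; next acc becomes -8; next res becomes 1; next at k=-1:; next res becomes -63; next val becomes 5; next at k=0:; next res becomes -127; next val becomes 5; next at k=1:; next res becomes -191; next val becomes 5; next at k=2:; next res becomes -255; next val becomes 5; next at k=3:; next res becomes -319; next val becomes 5; next at k=4:; next res becomes -383; next val becomes 5; next res becomes 7; next final value -4. Both give -4.
Checked all 42 inputs in the declared domain: the outputs agree on every one.
verdict: equivalent
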